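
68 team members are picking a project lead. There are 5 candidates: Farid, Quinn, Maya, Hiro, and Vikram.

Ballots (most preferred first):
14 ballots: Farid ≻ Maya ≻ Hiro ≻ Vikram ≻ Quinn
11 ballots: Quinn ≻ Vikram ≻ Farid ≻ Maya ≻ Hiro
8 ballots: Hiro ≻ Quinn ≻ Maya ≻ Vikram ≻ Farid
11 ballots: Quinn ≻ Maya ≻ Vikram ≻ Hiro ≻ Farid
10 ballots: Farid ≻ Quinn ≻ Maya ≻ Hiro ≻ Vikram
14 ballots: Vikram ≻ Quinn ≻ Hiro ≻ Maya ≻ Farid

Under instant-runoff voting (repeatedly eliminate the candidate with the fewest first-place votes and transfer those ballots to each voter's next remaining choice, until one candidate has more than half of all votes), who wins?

Quinn

Round 1: Farid 24, Quinn 22, Maya 0, Hiro 8, Vikram 14. Maya eliminated.
Round 2: Farid 24, Quinn 22, Hiro 8, Vikram 14. Hiro eliminated.
Round 3: Farid 24, Quinn 30, Vikram 14. Vikram eliminated.
Round 4: Farid 24, Quinn 44. Quinn has a majority (≥35).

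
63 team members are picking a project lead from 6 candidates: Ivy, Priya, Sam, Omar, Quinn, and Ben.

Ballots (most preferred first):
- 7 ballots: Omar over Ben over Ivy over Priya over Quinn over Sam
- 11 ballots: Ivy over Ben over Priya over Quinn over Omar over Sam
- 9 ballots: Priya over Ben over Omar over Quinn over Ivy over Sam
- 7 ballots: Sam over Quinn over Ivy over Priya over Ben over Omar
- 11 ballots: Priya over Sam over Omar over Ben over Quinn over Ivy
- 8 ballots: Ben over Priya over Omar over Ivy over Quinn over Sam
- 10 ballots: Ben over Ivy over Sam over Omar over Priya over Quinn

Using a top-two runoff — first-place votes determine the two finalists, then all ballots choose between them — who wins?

Round 1 first-place votes: Ivy 11, Priya 20, Sam 7, Omar 7, Quinn 0, Ben 18. Priya and Ben advance.
Runoff: Priya is ranked above Ben on 27 ballots, Ben above Priya on 36.

Ben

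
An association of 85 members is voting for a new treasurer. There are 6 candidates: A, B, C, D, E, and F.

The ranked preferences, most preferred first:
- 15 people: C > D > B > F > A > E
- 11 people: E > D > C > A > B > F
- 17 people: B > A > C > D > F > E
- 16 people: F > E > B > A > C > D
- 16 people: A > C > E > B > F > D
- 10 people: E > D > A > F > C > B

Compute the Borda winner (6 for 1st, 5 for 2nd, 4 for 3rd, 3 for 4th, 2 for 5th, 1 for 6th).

A: 15×2 + 11×3 + 17×5 + 16×3 + 16×6 + 10×4 = 332
B: 15×4 + 11×2 + 17×6 + 16×4 + 16×3 + 10×1 = 306
C: 15×6 + 11×4 + 17×4 + 16×2 + 16×5 + 10×2 = 334
D: 15×5 + 11×5 + 17×3 + 16×1 + 16×1 + 10×5 = 263
E: 15×1 + 11×6 + 17×1 + 16×5 + 16×4 + 10×6 = 302
F: 15×3 + 11×1 + 17×2 + 16×6 + 16×2 + 10×3 = 248

C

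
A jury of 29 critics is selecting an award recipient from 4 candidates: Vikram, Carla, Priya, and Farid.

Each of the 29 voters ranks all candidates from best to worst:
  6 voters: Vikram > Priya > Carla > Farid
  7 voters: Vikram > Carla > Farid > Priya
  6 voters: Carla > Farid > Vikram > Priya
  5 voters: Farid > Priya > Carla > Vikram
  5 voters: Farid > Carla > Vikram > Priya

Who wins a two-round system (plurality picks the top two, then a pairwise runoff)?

Farid

Round 1 first-place votes: Vikram 13, Carla 6, Priya 0, Farid 10. Vikram and Farid advance.
Runoff: Vikram is ranked above Farid on 13 ballots, Farid above Vikram on 16.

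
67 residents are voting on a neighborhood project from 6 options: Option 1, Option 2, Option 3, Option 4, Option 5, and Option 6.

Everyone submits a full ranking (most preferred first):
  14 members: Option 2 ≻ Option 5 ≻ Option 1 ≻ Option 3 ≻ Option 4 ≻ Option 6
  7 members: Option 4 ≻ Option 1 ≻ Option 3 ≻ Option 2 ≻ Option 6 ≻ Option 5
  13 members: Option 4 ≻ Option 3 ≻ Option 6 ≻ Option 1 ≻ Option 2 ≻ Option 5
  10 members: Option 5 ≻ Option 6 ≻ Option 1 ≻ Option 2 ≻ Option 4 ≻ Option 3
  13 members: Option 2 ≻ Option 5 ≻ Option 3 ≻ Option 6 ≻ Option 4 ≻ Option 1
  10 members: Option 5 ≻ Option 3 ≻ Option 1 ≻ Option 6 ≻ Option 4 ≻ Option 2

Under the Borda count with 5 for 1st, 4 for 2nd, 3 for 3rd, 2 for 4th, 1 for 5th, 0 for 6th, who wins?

Option 1: 14×3 + 7×4 + 13×2 + 10×3 + 13×0 + 10×3 = 156
Option 2: 14×5 + 7×2 + 13×1 + 10×2 + 13×5 + 10×0 = 182
Option 3: 14×2 + 7×3 + 13×4 + 10×0 + 13×3 + 10×4 = 180
Option 4: 14×1 + 7×5 + 13×5 + 10×1 + 13×1 + 10×1 = 147
Option 5: 14×4 + 7×0 + 13×0 + 10×5 + 13×4 + 10×5 = 208
Option 6: 14×0 + 7×1 + 13×3 + 10×4 + 13×2 + 10×2 = 132

Option 5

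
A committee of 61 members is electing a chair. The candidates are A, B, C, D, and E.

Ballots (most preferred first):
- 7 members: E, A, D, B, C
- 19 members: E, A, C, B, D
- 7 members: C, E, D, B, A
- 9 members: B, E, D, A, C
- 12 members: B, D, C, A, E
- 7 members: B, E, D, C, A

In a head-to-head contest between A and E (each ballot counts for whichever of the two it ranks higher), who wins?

A is ranked above E on 12 ballots; E above A on 49.

E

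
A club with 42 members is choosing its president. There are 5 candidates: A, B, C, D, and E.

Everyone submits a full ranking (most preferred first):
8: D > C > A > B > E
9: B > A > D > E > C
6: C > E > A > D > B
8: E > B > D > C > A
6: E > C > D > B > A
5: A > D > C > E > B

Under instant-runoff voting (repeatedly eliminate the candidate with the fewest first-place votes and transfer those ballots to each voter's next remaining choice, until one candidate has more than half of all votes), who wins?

D

Round 1: A 5, B 9, C 6, D 8, E 14. A eliminated.
Round 2: B 9, C 6, D 13, E 14. C eliminated.
Round 3: B 9, D 13, E 20. B eliminated.
Round 4: D 22, E 20. D has a majority (≥22).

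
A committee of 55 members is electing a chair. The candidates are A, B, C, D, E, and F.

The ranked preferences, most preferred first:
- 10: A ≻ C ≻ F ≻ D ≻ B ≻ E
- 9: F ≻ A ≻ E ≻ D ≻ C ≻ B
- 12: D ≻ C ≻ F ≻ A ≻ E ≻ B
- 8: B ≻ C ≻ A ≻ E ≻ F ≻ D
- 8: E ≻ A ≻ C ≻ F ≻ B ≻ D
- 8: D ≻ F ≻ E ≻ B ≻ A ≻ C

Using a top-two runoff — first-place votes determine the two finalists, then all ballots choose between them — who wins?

Round 1 first-place votes: A 10, B 8, C 0, D 20, E 8, F 9. D and A advance.
Runoff: D is ranked above A on 20 ballots, A above D on 35.

A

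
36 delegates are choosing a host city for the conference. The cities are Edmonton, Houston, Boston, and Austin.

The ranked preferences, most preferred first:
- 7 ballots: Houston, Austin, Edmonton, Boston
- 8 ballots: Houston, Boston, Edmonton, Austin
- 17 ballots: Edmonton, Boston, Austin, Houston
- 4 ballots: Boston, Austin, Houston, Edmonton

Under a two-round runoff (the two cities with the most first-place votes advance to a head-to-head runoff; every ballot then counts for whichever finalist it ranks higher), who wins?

Houston

Round 1 first-place votes: Edmonton 17, Houston 15, Boston 4, Austin 0. Edmonton and Houston advance.
Runoff: Edmonton is ranked above Houston on 17 ballots, Houston above Edmonton on 19.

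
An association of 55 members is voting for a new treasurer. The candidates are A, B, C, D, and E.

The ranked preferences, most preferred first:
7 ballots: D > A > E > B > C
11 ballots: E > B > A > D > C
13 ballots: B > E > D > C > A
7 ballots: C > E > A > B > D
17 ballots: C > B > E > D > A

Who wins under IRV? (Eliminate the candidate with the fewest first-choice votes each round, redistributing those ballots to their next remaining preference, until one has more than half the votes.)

E

Round 1: A 0, B 13, C 24, D 7, E 11. A eliminated.
Round 2: B 13, C 24, D 7, E 11. D eliminated.
Round 3: B 13, C 24, E 18. B eliminated.
Round 4: C 24, E 31. E has a majority (≥28).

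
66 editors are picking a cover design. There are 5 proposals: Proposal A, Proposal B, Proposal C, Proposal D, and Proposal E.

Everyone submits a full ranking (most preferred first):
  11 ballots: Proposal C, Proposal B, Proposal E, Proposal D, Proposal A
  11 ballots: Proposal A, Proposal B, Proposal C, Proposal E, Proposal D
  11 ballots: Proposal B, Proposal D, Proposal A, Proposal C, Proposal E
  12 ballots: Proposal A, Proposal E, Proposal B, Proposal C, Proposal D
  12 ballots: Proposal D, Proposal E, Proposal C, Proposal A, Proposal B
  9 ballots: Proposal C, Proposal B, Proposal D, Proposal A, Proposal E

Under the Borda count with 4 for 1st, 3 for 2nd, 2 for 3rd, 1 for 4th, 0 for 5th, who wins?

Proposal A: 11×0 + 11×4 + 11×2 + 12×4 + 12×1 + 9×1 = 135
Proposal B: 11×3 + 11×3 + 11×4 + 12×2 + 12×0 + 9×3 = 161
Proposal C: 11×4 + 11×2 + 11×1 + 12×1 + 12×2 + 9×4 = 149
Proposal D: 11×1 + 11×0 + 11×3 + 12×0 + 12×4 + 9×2 = 110
Proposal E: 11×2 + 11×1 + 11×0 + 12×3 + 12×3 + 9×0 = 105

Proposal B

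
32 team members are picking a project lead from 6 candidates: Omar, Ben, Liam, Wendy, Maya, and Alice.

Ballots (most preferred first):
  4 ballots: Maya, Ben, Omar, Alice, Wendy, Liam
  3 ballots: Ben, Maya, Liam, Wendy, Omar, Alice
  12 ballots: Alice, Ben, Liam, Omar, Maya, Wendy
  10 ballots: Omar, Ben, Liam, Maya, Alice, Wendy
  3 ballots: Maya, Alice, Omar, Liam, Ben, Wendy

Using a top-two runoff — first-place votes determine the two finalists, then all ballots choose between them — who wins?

Omar

Round 1 first-place votes: Omar 10, Ben 3, Liam 0, Wendy 0, Maya 7, Alice 12. Alice and Omar advance.
Runoff: Alice is ranked above Omar on 15 ballots, Omar above Alice on 17.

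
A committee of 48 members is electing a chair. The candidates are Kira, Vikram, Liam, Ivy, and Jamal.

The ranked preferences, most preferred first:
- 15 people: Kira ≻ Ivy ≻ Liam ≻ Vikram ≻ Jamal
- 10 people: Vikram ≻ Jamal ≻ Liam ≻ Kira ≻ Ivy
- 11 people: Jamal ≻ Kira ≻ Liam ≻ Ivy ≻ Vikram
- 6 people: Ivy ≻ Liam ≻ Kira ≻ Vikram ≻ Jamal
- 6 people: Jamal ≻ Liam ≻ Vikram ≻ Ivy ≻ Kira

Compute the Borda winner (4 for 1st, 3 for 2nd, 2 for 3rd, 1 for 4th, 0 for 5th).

Kira

Kira: 15×4 + 10×1 + 11×3 + 6×2 + 6×0 = 115
Vikram: 15×1 + 10×4 + 11×0 + 6×1 + 6×2 = 73
Liam: 15×2 + 10×2 + 11×2 + 6×3 + 6×3 = 108
Ivy: 15×3 + 10×0 + 11×1 + 6×4 + 6×1 = 86
Jamal: 15×0 + 10×3 + 11×4 + 6×0 + 6×4 = 98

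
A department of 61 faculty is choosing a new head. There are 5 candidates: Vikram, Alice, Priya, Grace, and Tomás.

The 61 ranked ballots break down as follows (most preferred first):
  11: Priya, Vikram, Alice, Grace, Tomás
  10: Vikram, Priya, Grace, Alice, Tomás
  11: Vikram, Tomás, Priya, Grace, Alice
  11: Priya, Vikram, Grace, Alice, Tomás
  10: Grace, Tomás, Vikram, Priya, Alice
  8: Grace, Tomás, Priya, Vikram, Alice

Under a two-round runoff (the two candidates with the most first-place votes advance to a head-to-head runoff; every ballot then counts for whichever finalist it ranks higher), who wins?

Round 1 first-place votes: Vikram 21, Alice 0, Priya 22, Grace 18, Tomás 0. Priya and Vikram advance.
Runoff: Priya is ranked above Vikram on 30 ballots, Vikram above Priya on 31.

Vikram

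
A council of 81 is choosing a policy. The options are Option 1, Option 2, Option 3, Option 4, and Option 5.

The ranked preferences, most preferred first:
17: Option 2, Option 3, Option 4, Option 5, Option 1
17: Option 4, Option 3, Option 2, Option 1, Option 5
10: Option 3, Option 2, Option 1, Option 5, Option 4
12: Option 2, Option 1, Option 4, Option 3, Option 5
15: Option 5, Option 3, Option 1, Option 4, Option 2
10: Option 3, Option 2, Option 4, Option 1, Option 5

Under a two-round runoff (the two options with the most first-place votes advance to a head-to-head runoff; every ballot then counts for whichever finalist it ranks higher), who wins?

Round 1 first-place votes: Option 1 0, Option 2 29, Option 3 20, Option 4 17, Option 5 15. Option 2 and Option 3 advance.
Runoff: Option 2 is ranked above Option 3 on 29 ballots, Option 3 above Option 2 on 52.

Option 3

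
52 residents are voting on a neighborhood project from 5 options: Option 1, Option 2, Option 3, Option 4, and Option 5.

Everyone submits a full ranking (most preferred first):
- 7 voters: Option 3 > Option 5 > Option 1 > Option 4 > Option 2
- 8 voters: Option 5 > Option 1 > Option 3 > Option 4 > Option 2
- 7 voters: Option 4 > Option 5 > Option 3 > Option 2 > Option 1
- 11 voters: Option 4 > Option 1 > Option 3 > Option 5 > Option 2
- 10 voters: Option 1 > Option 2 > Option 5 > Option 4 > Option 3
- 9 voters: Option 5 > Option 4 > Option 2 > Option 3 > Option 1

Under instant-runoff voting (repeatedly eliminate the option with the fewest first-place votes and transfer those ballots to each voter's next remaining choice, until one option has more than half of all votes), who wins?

Option 5

Round 1: Option 1 10, Option 2 0, Option 3 7, Option 4 18, Option 5 17. Option 2 eliminated.
Round 2: Option 1 10, Option 3 7, Option 4 18, Option 5 17. Option 3 eliminated.
Round 3: Option 1 10, Option 4 18, Option 5 24. Option 1 eliminated.
Round 4: Option 4 18, Option 5 34. Option 5 has a majority (≥27).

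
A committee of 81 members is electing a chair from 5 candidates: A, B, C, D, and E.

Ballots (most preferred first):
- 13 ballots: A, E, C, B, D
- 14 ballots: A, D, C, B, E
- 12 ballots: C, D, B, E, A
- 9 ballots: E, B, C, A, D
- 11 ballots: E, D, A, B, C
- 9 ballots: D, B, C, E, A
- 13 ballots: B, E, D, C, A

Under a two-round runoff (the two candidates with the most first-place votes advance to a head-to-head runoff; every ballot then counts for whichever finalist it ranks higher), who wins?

E

Round 1 first-place votes: A 27, B 13, C 12, D 9, E 20. A and E advance.
Runoff: A is ranked above E on 27 ballots, E above A on 54.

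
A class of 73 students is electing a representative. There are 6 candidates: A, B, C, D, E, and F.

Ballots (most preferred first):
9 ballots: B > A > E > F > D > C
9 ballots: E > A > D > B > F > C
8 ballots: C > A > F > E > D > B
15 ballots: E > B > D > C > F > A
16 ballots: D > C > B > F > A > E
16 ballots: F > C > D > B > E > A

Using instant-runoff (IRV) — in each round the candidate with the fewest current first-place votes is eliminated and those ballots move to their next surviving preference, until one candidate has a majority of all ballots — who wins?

F

Round 1: A 0, B 9, C 8, D 16, E 24, F 16. A eliminated.
Round 2: B 9, C 8, D 16, E 24, F 16. C eliminated.
Round 3: B 9, D 16, E 24, F 24. B eliminated.
Round 4: D 16, E 33, F 24. D eliminated.
Round 5: E 33, F 40. F has a majority (≥37).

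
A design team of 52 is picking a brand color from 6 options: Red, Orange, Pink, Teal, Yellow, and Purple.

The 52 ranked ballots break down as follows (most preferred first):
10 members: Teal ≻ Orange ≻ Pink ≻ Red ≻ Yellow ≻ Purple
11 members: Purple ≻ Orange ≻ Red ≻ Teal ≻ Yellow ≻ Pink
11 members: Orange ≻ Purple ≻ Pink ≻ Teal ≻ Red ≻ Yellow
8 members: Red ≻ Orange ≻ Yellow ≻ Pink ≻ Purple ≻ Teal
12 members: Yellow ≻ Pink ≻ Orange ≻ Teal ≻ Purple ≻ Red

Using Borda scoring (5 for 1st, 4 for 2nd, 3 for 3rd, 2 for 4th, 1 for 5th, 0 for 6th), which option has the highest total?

Red: 10×2 + 11×3 + 11×1 + 8×5 + 12×0 = 104
Orange: 10×4 + 11×4 + 11×5 + 8×4 + 12×3 = 207
Pink: 10×3 + 11×0 + 11×3 + 8×2 + 12×4 = 127
Teal: 10×5 + 11×2 + 11×2 + 8×0 + 12×2 = 118
Yellow: 10×1 + 11×1 + 11×0 + 8×3 + 12×5 = 105
Purple: 10×0 + 11×5 + 11×4 + 8×1 + 12×1 = 119

Orange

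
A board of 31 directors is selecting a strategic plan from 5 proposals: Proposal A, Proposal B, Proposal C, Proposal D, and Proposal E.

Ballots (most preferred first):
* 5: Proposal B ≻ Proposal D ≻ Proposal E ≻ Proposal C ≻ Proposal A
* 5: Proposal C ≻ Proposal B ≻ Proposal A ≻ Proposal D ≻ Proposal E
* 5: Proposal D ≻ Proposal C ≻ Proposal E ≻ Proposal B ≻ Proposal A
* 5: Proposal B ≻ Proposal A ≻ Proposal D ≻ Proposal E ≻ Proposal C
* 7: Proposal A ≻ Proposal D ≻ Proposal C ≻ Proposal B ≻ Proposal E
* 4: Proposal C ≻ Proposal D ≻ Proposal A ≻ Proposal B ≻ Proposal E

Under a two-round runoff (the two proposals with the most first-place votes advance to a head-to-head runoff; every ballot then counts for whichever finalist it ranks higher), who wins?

Proposal C

Round 1 first-place votes: Proposal A 7, Proposal B 10, Proposal C 9, Proposal D 5, Proposal E 0. Proposal B and Proposal C advance.
Runoff: Proposal B is ranked above Proposal C on 10 ballots, Proposal C above Proposal B on 21.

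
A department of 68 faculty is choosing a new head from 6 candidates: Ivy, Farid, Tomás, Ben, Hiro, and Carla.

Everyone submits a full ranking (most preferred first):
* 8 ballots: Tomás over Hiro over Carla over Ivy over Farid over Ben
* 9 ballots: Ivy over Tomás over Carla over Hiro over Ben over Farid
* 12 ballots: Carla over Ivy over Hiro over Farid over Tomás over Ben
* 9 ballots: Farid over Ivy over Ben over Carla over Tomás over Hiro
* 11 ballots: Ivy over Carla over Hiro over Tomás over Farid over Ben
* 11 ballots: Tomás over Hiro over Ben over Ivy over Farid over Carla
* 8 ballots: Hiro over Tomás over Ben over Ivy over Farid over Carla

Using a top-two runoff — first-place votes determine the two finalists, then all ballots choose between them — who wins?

Ivy

Round 1 first-place votes: Ivy 20, Farid 9, Tomás 19, Ben 0, Hiro 8, Carla 12. Ivy and Tomás advance.
Runoff: Ivy is ranked above Tomás on 41 ballots, Tomás above Ivy on 27.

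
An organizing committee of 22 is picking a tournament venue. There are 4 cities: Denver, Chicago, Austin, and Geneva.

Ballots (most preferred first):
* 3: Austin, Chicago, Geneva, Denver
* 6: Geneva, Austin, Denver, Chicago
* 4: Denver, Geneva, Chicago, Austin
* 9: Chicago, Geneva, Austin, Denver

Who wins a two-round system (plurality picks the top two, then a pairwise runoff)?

Round 1 first-place votes: Denver 4, Chicago 9, Austin 3, Geneva 6. Chicago and Geneva advance.
Runoff: Chicago is ranked above Geneva on 12 ballots, Geneva above Chicago on 10.

Chicago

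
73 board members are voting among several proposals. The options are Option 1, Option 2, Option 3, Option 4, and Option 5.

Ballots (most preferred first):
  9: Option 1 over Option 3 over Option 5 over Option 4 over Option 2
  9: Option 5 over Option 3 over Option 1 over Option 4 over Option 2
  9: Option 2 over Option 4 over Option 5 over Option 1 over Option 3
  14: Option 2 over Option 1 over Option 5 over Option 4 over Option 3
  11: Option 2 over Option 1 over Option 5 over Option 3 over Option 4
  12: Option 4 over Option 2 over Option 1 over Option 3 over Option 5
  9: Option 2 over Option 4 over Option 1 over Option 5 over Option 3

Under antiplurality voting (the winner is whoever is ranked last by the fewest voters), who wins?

Option 1

Last-place votes: Option 1 0, Option 2 18, Option 3 32, Option 4 11, Option 5 12.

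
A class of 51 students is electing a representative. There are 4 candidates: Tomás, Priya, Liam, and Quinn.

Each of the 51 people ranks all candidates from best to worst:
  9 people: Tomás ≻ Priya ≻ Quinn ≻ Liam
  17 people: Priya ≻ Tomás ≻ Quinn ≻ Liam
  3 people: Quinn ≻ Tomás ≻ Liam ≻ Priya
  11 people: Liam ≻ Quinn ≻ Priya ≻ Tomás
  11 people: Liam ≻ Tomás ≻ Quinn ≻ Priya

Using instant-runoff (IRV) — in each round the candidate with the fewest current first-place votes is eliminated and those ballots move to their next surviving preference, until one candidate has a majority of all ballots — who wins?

Round 1: Tomás 9, Priya 17, Liam 22, Quinn 3. Quinn eliminated.
Round 2: Tomás 12, Priya 17, Liam 22. Tomás eliminated.
Round 3: Priya 26, Liam 25. Priya has a majority (≥26).

Priya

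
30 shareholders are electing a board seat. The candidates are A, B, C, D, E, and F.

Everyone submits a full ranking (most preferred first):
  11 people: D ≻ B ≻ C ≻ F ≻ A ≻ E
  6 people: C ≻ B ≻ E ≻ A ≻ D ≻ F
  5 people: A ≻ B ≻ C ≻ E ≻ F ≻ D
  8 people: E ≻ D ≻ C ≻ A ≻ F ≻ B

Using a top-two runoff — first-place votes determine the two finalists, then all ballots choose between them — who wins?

E

Round 1 first-place votes: A 5, B 0, C 6, D 11, E 8, F 0. D and E advance.
Runoff: D is ranked above E on 11 ballots, E above D on 19.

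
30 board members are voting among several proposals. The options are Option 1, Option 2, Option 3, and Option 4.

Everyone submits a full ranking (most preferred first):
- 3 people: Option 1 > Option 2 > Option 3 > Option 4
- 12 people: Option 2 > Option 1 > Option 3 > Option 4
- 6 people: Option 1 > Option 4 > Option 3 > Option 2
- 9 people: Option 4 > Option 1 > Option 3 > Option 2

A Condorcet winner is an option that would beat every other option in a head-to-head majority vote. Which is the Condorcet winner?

Option 1

Option 1 vs Option 2: 18–12
Option 1 vs Option 3: 30–0
Option 1 vs Option 4: 21–9
Option 1 beats every other option.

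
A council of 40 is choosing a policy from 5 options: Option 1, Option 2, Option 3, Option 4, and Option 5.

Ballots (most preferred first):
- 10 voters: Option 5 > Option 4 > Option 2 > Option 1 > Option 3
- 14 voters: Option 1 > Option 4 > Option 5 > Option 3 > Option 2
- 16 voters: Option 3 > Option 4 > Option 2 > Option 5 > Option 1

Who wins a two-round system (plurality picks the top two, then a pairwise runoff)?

Round 1 first-place votes: Option 1 14, Option 2 0, Option 3 16, Option 4 0, Option 5 10. Option 3 and Option 1 advance.
Runoff: Option 3 is ranked above Option 1 on 16 ballots, Option 1 above Option 3 on 24.

Option 1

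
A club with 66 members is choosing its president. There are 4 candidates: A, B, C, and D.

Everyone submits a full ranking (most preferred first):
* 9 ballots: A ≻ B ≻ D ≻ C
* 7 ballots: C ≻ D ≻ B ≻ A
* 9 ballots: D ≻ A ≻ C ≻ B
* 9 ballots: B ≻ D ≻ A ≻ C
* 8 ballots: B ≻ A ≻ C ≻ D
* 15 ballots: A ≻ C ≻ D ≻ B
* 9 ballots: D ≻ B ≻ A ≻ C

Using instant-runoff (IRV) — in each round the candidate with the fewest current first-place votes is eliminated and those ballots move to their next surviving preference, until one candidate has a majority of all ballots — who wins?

D

Round 1: A 24, B 17, C 7, D 18. C eliminated.
Round 2: A 24, B 17, D 25. B eliminated.
Round 3: A 32, D 34. D has a majority (≥34).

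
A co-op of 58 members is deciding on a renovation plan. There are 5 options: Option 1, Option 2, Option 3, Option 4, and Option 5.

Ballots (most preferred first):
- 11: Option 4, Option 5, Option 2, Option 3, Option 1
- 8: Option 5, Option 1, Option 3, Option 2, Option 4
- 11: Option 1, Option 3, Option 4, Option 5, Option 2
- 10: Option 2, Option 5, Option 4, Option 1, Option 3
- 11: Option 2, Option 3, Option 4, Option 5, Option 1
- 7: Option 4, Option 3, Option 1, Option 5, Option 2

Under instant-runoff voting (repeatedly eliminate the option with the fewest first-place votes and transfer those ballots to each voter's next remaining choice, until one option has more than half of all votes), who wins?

Round 1: Option 1 11, Option 2 21, Option 3 0, Option 4 18, Option 5 8. Option 3 eliminated.
Round 2: Option 1 11, Option 2 21, Option 4 18, Option 5 8. Option 5 eliminated.
Round 3: Option 1 19, Option 2 21, Option 4 18. Option 4 eliminated.
Round 4: Option 1 26, Option 2 32. Option 2 has a majority (≥30).

Option 2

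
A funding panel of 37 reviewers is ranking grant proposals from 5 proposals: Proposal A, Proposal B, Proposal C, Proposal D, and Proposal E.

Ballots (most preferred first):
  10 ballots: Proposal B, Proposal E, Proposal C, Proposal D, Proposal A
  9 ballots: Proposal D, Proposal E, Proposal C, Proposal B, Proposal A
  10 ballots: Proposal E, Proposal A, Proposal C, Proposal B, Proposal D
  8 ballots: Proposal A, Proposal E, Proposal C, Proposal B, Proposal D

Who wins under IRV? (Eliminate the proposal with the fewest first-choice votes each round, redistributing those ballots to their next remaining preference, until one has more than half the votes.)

Proposal E

Round 1: Proposal A 8, Proposal B 10, Proposal C 0, Proposal D 9, Proposal E 10. Proposal C eliminated.
Round 2: Proposal A 8, Proposal B 10, Proposal D 9, Proposal E 10. Proposal A eliminated.
Round 3: Proposal B 10, Proposal D 9, Proposal E 18. Proposal D eliminated.
Round 4: Proposal B 10, Proposal E 27. Proposal E has a majority (≥19).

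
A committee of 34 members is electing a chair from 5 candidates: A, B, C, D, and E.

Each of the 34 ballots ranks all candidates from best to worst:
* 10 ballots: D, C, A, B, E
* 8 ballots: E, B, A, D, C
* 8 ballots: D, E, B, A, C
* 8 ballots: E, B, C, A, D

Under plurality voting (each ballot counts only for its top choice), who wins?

First-place votes: A 0, B 0, C 0, D 18, E 16.

D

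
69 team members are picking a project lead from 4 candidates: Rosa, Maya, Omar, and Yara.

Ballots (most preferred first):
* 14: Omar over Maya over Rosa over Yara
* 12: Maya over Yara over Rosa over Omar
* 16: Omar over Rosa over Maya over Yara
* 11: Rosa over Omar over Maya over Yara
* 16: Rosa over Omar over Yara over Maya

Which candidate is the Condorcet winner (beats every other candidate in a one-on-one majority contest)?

Rosa

Rosa vs Maya: 43–26
Rosa vs Omar: 39–30
Rosa vs Yara: 57–12
Rosa beats every other candidate.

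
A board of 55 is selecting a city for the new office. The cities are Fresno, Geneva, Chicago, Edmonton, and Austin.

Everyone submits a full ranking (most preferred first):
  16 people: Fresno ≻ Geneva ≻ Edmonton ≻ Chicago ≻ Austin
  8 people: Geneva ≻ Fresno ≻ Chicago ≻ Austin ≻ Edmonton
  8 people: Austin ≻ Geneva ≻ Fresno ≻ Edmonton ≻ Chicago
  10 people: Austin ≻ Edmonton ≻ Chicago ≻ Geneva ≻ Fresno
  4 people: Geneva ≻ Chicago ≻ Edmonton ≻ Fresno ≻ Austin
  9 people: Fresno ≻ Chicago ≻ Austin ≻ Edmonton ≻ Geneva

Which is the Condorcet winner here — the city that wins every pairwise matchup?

Geneva

Geneva vs Fresno: 30–25
Geneva vs Chicago: 36–19
Geneva vs Edmonton: 36–19
Geneva vs Austin: 28–27
Geneva beats every other city.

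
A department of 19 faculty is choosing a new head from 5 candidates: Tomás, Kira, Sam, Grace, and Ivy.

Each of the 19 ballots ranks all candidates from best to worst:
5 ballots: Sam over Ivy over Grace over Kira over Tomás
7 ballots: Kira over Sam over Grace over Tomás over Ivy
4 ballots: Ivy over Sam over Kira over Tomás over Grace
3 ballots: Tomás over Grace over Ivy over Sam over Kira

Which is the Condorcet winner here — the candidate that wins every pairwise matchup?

Sam vs Tomás: 16–3
Sam vs Kira: 12–7
Sam vs Grace: 16–3
Sam vs Ivy: 12–7
Sam beats every other candidate.

Sam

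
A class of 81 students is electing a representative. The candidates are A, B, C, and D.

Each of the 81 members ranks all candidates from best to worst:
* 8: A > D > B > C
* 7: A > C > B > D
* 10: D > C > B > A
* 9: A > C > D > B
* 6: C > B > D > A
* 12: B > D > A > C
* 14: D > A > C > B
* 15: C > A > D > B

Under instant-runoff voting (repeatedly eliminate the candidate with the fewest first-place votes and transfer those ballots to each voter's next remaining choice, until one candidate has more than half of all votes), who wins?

Round 1: A 24, B 12, C 21, D 24. B eliminated.
Round 2: A 24, C 21, D 36. C eliminated.
Round 3: A 39, D 42. D has a majority (≥41).

D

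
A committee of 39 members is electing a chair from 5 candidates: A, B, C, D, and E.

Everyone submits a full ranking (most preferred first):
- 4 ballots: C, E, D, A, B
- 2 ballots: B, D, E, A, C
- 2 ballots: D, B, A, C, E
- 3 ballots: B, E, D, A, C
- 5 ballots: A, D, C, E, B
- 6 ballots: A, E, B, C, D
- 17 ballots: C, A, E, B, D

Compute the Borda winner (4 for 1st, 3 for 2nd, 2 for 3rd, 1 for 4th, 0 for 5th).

A: 4×1 + 2×1 + 2×2 + 3×1 + 5×4 + 6×4 + 17×3 = 108
B: 4×0 + 2×4 + 2×3 + 3×4 + 5×0 + 6×2 + 17×1 = 55
C: 4×4 + 2×0 + 2×1 + 3×0 + 5×2 + 6×1 + 17×4 = 102
D: 4×2 + 2×3 + 2×4 + 3×2 + 5×3 + 6×0 + 17×0 = 43
E: 4×3 + 2×2 + 2×0 + 3×3 + 5×1 + 6×3 + 17×2 = 82

A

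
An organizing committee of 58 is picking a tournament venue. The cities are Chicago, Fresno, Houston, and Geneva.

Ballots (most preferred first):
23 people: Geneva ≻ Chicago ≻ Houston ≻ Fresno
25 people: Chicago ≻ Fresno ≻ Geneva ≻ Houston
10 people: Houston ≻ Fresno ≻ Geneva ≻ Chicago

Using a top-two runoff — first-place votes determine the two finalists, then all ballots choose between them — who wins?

Geneva

Round 1 first-place votes: Chicago 25, Fresno 0, Houston 10, Geneva 23. Chicago and Geneva advance.
Runoff: Chicago is ranked above Geneva on 25 ballots, Geneva above Chicago on 33.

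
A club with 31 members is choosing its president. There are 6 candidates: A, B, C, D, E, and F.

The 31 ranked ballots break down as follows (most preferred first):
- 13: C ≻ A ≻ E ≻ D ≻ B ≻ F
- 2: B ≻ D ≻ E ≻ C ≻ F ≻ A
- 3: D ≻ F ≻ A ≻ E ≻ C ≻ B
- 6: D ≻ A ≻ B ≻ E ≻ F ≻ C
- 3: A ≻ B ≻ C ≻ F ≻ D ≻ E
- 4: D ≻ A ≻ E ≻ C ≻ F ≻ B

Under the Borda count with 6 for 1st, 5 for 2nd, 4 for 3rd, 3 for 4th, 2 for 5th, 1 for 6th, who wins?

A: 13×5 + 2×1 + 3×4 + 6×5 + 3×6 + 4×5 = 147
B: 13×2 + 2×6 + 3×1 + 6×4 + 3×5 + 4×1 = 84
C: 13×6 + 2×3 + 3×2 + 6×1 + 3×4 + 4×3 = 120
D: 13×3 + 2×5 + 3×6 + 6×6 + 3×2 + 4×6 = 133
E: 13×4 + 2×4 + 3×3 + 6×3 + 3×1 + 4×4 = 106
F: 13×1 + 2×2 + 3×5 + 6×2 + 3×3 + 4×2 = 61

A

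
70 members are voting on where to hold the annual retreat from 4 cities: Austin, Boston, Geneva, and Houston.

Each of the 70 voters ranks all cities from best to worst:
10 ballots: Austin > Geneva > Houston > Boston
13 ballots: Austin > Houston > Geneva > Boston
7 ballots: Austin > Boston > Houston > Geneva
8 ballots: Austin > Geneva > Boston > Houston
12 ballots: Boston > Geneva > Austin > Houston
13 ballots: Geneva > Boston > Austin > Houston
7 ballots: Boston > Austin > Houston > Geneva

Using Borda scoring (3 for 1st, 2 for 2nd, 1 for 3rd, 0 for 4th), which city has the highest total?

Austin: 10×3 + 13×3 + 7×3 + 8×3 + 12×1 + 13×1 + 7×2 = 153
Boston: 10×0 + 13×0 + 7×2 + 8×1 + 12×3 + 13×2 + 7×3 = 105
Geneva: 10×2 + 13×1 + 7×0 + 8×2 + 12×2 + 13×3 + 7×0 = 112
Houston: 10×1 + 13×2 + 7×1 + 8×0 + 12×0 + 13×0 + 7×1 = 50

Austin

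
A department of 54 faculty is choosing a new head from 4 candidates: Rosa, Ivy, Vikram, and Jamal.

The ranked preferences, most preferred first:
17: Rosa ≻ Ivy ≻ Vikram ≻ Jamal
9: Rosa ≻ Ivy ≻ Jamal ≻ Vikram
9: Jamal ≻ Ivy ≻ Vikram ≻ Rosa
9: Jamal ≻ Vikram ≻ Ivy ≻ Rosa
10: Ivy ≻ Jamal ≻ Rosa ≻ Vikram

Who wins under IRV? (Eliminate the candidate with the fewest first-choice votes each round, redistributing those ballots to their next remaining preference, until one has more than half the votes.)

Round 1: Rosa 26, Ivy 10, Vikram 0, Jamal 18. Vikram eliminated.
Round 2: Rosa 26, Ivy 10, Jamal 18. Ivy eliminated.
Round 3: Rosa 26, Jamal 28. Jamal has a majority (≥28).

Jamal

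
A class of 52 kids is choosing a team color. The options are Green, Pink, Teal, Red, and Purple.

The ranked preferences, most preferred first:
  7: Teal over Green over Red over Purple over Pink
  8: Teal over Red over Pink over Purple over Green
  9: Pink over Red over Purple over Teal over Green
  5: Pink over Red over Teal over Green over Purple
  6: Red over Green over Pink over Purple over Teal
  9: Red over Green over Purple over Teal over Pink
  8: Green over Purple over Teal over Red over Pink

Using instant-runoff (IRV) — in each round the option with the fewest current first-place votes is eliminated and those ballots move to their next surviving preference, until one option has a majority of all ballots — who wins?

Round 1: Green 8, Pink 14, Teal 15, Red 15, Purple 0. Purple eliminated.
Round 2: Green 8, Pink 14, Teal 15, Red 15. Green eliminated.
Round 3: Pink 14, Teal 23, Red 15. Pink eliminated.
Round 4: Teal 23, Red 29. Red has a majority (≥27).

Red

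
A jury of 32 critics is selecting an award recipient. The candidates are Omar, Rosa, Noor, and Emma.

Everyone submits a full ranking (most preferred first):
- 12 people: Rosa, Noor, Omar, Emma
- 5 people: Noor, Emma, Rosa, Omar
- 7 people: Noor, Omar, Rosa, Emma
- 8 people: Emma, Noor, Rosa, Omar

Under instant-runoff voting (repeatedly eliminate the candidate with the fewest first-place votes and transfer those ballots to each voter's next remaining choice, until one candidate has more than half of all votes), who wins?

Round 1: Omar 0, Rosa 12, Noor 12, Emma 8. Omar eliminated.
Round 2: Rosa 12, Noor 12, Emma 8. Emma eliminated.
Round 3: Rosa 12, Noor 20. Noor has a majority (≥17).

Noor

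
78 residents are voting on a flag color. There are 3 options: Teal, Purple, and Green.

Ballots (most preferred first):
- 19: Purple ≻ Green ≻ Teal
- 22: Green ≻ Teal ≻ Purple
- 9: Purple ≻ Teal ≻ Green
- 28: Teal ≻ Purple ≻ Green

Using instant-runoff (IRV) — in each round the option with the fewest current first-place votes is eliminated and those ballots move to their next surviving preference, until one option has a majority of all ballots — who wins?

Round 1: Teal 28, Purple 28, Green 22. Green eliminated.
Round 2: Teal 50, Purple 28. Teal has a majority (≥40).

Teal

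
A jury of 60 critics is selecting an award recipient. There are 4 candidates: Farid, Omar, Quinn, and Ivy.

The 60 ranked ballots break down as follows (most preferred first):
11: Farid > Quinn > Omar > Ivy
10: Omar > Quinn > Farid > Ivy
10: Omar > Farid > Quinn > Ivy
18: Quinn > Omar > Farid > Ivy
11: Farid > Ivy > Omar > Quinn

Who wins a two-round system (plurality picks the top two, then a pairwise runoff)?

Round 1 first-place votes: Farid 22, Omar 20, Quinn 18, Ivy 0. Farid and Omar advance.
Runoff: Farid is ranked above Omar on 22 ballots, Omar above Farid on 38.

Omar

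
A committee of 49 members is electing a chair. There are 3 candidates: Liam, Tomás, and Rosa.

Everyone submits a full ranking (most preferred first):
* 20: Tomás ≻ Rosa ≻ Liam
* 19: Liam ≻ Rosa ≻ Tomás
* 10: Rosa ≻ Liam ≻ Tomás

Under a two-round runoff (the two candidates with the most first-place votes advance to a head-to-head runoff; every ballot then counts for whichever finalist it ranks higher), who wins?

Liam

Round 1 first-place votes: Liam 19, Tomás 20, Rosa 10. Tomás and Liam advance.
Runoff: Tomás is ranked above Liam on 20 ballots, Liam above Tomás on 29.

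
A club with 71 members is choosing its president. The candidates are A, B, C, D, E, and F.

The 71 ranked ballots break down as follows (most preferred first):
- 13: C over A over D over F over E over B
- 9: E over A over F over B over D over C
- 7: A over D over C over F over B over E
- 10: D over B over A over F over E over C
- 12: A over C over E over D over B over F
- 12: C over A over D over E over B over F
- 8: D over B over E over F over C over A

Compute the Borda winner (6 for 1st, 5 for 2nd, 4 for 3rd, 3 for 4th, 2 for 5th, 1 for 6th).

A: 13×5 + 9×5 + 7×6 + 10×4 + 12×6 + 12×5 + 8×1 = 332
B: 13×1 + 9×3 + 7×2 + 10×5 + 12×2 + 12×2 + 8×5 = 192
C: 13×6 + 9×1 + 7×4 + 10×1 + 12×5 + 12×6 + 8×2 = 273
D: 13×4 + 9×2 + 7×5 + 10×6 + 12×3 + 12×4 + 8×6 = 297
E: 13×2 + 9×6 + 7×1 + 10×2 + 12×4 + 12×3 + 8×4 = 223
F: 13×3 + 9×4 + 7×3 + 10×3 + 12×1 + 12×1 + 8×3 = 174

A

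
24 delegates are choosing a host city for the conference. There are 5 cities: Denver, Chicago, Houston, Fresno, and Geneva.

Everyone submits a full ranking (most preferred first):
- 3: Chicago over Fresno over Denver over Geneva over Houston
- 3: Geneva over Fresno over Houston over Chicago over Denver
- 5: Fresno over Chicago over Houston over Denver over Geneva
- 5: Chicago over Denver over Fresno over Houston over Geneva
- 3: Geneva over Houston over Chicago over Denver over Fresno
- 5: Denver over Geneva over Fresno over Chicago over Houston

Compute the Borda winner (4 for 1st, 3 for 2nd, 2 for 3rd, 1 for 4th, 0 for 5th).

Chicago

Denver: 3×2 + 3×0 + 5×1 + 5×3 + 3×1 + 5×4 = 49
Chicago: 3×4 + 3×1 + 5×3 + 5×4 + 3×2 + 5×1 = 61
Houston: 3×0 + 3×2 + 5×2 + 5×1 + 3×3 + 5×0 = 30
Fresno: 3×3 + 3×3 + 5×4 + 5×2 + 3×0 + 5×2 = 58
Geneva: 3×1 + 3×4 + 5×0 + 5×0 + 3×4 + 5×3 = 42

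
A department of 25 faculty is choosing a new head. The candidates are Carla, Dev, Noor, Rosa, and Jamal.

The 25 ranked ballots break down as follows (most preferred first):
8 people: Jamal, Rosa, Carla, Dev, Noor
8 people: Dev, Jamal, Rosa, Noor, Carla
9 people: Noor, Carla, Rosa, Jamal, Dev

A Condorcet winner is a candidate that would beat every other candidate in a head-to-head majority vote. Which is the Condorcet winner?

Jamal

Jamal vs Carla: 16–9
Jamal vs Dev: 17–8
Jamal vs Noor: 16–9
Jamal vs Rosa: 16–9
Jamal beats every other candidate.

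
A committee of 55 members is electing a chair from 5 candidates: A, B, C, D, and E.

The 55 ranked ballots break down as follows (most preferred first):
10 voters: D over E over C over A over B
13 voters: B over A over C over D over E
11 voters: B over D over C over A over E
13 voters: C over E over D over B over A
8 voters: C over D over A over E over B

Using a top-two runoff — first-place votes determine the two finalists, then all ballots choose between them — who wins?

C

Round 1 first-place votes: A 0, B 24, C 21, D 10, E 0. B and C advance.
Runoff: B is ranked above C on 24 ballots, C above B on 31.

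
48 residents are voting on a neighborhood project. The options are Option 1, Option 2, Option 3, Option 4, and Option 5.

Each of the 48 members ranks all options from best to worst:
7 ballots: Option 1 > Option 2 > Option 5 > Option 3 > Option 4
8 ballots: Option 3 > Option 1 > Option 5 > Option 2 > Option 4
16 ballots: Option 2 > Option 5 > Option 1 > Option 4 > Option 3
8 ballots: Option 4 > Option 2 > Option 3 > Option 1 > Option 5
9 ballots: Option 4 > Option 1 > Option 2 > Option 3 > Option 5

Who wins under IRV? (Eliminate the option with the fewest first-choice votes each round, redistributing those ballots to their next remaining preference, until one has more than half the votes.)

Round 1: Option 1 7, Option 2 16, Option 3 8, Option 4 17, Option 5 0. Option 5 eliminated.
Round 2: Option 1 7, Option 2 16, Option 3 8, Option 4 17. Option 1 eliminated.
Round 3: Option 2 23, Option 3 8, Option 4 17. Option 3 eliminated.
Round 4: Option 2 31, Option 4 17. Option 2 has a majority (≥25).

Option 2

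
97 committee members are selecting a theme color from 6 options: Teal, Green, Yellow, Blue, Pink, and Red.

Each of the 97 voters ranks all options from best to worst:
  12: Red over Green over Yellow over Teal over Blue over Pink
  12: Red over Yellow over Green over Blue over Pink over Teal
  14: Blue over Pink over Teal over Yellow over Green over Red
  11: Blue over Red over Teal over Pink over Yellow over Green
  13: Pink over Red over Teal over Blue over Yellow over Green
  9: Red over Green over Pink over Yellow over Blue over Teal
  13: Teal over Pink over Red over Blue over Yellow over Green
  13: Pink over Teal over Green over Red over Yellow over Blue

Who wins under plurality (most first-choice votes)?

Red

First-place votes: Teal 13, Green 0, Yellow 0, Blue 25, Pink 26, Red 33.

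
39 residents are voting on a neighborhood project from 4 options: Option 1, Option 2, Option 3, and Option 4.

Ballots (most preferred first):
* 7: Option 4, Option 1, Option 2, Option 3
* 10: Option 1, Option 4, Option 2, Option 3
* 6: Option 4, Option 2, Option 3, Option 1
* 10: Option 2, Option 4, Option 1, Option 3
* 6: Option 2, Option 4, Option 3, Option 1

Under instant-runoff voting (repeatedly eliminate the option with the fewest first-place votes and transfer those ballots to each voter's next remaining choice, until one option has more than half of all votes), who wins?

Option 4

Round 1: Option 1 10, Option 2 16, Option 3 0, Option 4 13. Option 3 eliminated.
Round 2: Option 1 10, Option 2 16, Option 4 13. Option 1 eliminated.
Round 3: Option 2 16, Option 4 23. Option 4 has a majority (≥20).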